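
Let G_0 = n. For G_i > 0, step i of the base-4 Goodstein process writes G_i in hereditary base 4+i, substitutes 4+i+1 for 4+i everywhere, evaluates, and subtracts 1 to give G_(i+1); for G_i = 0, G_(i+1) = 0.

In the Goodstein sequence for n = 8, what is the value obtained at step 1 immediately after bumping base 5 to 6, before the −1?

10

G_0 = 8. HB_4(8) = 2·4. Bump = 10. G_1 = 9.
G_1 = 9. HB_5(9) = 5 + 4. Bump = 10. G_2 = 9.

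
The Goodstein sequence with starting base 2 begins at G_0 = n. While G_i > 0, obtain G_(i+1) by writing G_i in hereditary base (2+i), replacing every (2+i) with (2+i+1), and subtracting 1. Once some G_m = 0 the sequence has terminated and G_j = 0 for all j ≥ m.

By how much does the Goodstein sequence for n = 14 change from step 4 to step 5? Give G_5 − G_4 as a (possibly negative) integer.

5536249

G_0=14  [base 2] 2^(2 + 1) + 2^2 + 2  →[2↦3]→  3^(3 + 1) + 3^3 + 3 = 111  −1 ⇒ G_1=110
G_1=110  [base 3] 3^(3 + 1) + 3^3 + 2  →[3↦4]→  4^(4 + 1) + 4^4 + 2 = 1282  −1 ⇒ G_2=1281
G_2=1281  [base 4] 4^(4 + 1) + 4^4 + 1  →[4↦5]→  5^(5 + 1) + 5^5 + 1 = 18751  −1 ⇒ G_3=18750
G_3=18750  [base 5] 5^(5 + 1) + 5^5  →[5↦6]→  6^(6 + 1) + 6^6 = 326592  −1 ⇒ G_4=326591
G_4=326591  [base 6] 6^(6 + 1) + 5·6^5 + 5·6^4 + 5·6^3 + 5·6^2 + 5·6 + 5  →[6↦7]→  7^(7 + 1) + 5·7^5 + 5·7^4 + 5·7^3 + 5·7^2 + 5·7 + 5 = 5862841  −1 ⇒ G_5=5862840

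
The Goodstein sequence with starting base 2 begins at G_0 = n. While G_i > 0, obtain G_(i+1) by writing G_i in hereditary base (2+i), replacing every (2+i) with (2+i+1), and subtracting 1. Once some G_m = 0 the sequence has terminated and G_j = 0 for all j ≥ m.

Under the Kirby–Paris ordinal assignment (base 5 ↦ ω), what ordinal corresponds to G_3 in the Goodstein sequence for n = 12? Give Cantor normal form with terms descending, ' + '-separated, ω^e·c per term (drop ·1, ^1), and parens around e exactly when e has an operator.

ω^(ω + 1) + ω^2·2 + ω·2

(0) 12|_2 = 2^(2 + 1) + 2^2 ↦ 3^(3 + 1) + 3^3|_3 = 108 ⇒ 107
(1) 107|_3 = 3^(3 + 1) + 2·3^2 + 2·3 + 2 ↦ 4^(4 + 1) + 2·4^2 + 2·4 + 2|_4 = 1066 ⇒ 1065
(2) 1065|_4 = 4^(4 + 1) + 2·4^2 + 2·4 + 1 ↦ 5^(5 + 1) + 2·5^2 + 2·5 + 1|_5 = 15686 ⇒ 15685
(3) 15685|_5 = 5^(5 + 1) + 2·5^2 + 2·5 ↦ 6^(6 + 1) + 2·6^2 + 2·6|_6 = 280020 ⇒ 280019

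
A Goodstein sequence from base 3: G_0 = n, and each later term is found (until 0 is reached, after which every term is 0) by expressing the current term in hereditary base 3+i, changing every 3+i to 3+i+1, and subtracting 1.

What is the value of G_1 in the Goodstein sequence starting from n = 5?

5

base 3: 5 = 3 + 2; at 4: 4 + 2 = 6; next = 5
base 4: 5 = 4 + 1; at 5: 5 + 1 = 6; next = 5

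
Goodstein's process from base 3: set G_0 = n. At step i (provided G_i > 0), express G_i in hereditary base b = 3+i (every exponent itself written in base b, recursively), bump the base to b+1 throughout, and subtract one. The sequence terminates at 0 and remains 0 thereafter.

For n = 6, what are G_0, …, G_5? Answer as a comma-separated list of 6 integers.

6, 7, 7, 7, 7, 7

G_0=6  [base 3] 2·3  →[3↦4]→  2·4 = 8  −1 ⇒ G_1=7
G_1=7  [base 4] 4 + 3  →[4↦5]→  5 + 3 = 8  −1 ⇒ G_2=7
G_2=7  [base 5] 5 + 2  →[5↦6]→  6 + 2 = 8  −1 ⇒ G_3=7
G_3=7  [base 6] 6 + 1  →[6↦7]→  7 + 1 = 8  −1 ⇒ G_4=7
G_4=7  [base 7] 7  →[7↦8]→  8 = 8  −1 ⇒ G_5=7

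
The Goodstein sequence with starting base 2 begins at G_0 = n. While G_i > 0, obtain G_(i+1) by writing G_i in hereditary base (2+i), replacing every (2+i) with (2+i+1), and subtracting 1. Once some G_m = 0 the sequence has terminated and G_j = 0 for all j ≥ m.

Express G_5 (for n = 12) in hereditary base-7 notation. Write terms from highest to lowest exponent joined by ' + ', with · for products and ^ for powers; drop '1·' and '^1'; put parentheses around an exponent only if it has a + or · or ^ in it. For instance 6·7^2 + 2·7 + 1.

step 0: 12 = 2^(2 + 1) + 2^2; sub 3 for 2: 3^(3 + 1) + 3^3; = 108; G_1 = 108−1 = 107
step 1: 107 = 3^(3 + 1) + 2·3^2 + 2·3 + 2; sub 4 for 3: 4^(4 + 1) + 2·4^2 + 2·4 + 2; = 1066; G_2 = 1066−1 = 1065
step 2: 1065 = 4^(4 + 1) + 2·4^2 + 2·4 + 1; sub 5 for 4: 5^(5 + 1) + 2·5^2 + 2·5 + 1; = 15686; G_3 = 15686−1 = 15685
step 3: 15685 = 5^(5 + 1) + 2·5^2 + 2·5; sub 6 for 5: 6^(6 + 1) + 2·6^2 + 2·6; = 280020; G_4 = 280020−1 = 280019
step 4: 280019 = 6^(6 + 1) + 2·6^2 + 6 + 5; sub 7 for 6: 7^(7 + 1) + 2·7^2 + 7 + 5; = 5764911; G_5 = 5764911−1 = 5764910
step 5: 5764910 = 7^(7 + 1) + 2·7^2 + 7 + 4; sub 8 for 7: 8^(8 + 1) + 2·8^2 + 8 + 4; = 134217868; G_6 = 134217868−1 = 134217867

7^(7 + 1) + 2·7^2 + 7 + 4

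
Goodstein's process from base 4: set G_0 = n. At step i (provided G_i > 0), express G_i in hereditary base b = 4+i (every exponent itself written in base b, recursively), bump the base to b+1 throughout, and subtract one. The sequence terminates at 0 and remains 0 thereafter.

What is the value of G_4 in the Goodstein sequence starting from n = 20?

65

G_0=20  [base 4] 4^2 + 4  →[4↦5]→  5^2 + 5 = 30  −1 ⇒ G_1=29
G_1=29  [base 5] 5^2 + 4  →[5↦6]→  6^2 + 4 = 40  −1 ⇒ G_2=39
G_2=39  [base 6] 6^2 + 3  →[6↦7]→  7^2 + 3 = 52  −1 ⇒ G_3=51
G_3=51  [base 7] 7^2 + 2  →[7↦8]→  8^2 + 2 = 66  −1 ⇒ G_4=65
G_4=65  [base 8] 8^2 + 1  →[8↦9]→  9^2 + 1 = 82  −1 ⇒ G_5=81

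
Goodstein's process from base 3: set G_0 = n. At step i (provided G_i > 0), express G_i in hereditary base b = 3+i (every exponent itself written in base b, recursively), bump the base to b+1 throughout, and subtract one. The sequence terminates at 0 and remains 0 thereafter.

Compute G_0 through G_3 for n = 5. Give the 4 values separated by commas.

5, 5, 5, 5

(0) 5|_3 = 3 + 2 ↦ 4 + 2|_4 = 6 ⇒ 5
(1) 5|_4 = 4 + 1 ↦ 5 + 1|_5 = 6 ⇒ 5
(2) 5|_5 = 5 ↦ 6|_6 = 6 ⇒ 5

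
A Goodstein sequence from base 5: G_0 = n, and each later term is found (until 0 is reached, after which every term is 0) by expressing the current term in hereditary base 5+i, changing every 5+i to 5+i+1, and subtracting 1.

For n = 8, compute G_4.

G_0=8  [base 5] 5 + 3  →[5↦6]→  6 + 3 = 9  −1 ⇒ G_1=8
G_1=8  [base 6] 6 + 2  →[6↦7]→  7 + 2 = 9  −1 ⇒ G_2=8
G_2=8  [base 7] 7 + 1  →[7↦8]→  8 + 1 = 9  −1 ⇒ G_3=8
G_3=8  [base 8] 8  →[8↦9]→  9 = 9  −1 ⇒ G_4=8
G_4=8  [base 9] 8  →[9↦10]→  8 = 8  −1 ⇒ G_5=7

8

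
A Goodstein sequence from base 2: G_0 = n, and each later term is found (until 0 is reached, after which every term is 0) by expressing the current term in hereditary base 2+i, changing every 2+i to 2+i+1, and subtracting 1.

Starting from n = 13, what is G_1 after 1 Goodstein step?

G_0 = 13. HB_2(13) = 2^(2 + 1) + 2^2 + 1. Bump = 109. G_1 = 108.
G_1 = 108. HB_3(108) = 3^(3 + 1) + 3^3. Bump = 1280. G_2 = 1279.

108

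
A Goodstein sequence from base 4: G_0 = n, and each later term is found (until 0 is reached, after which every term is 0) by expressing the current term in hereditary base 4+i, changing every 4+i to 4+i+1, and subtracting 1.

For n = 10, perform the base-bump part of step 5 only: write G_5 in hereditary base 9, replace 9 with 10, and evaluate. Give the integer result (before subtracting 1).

14

base 4: 10 = 2·4 + 2; at 5: 2·5 + 2 = 12; next = 11
base 5: 11 = 2·5 + 1; at 6: 2·6 + 1 = 13; next = 12
base 6: 12 = 2·6; at 7: 2·7 = 14; next = 13
base 7: 13 = 7 + 6; at 8: 8 + 6 = 14; next = 13
base 8: 13 = 8 + 5; at 9: 9 + 5 = 14; next = 13
base 9: 13 = 9 + 4; at 10: 10 + 4 = 14; next = 13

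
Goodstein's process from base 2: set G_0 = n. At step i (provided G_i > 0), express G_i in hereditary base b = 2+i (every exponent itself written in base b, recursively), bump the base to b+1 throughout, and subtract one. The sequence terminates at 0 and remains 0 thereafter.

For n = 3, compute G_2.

[0] 3 ≡ 2 + 1 (base 2). Lift 3: 4. −1: 3.
[1] 3 ≡ 3 (base 3). Lift 4: 4. −1: 3.
[2] 3 ≡ 3 (base 4). Lift 5: 3. −1: 2.

3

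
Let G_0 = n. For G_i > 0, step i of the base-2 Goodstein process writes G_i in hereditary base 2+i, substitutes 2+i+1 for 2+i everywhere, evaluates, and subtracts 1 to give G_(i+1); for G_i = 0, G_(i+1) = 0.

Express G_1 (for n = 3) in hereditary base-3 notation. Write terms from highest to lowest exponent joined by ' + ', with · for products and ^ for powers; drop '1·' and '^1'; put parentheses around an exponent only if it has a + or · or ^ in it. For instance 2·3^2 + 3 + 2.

base 2: 3 = 2 + 1; at 3: 3 + 1 = 4; next = 3
base 3: 3 = 3; at 4: 4 = 4; next = 3

3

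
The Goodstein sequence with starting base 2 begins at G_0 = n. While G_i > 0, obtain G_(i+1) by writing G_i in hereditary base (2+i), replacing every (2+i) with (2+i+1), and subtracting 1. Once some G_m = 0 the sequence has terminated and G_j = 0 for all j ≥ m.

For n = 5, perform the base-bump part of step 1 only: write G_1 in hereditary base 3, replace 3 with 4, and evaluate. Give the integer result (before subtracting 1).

step 0: 5 = 2^2 + 1; sub 3 for 2: 3^3 + 1; = 28; G_1 = 28−1 = 27
step 1: 27 = 3^3; sub 4 for 3: 4^4; = 256; G_2 = 256−1 = 255

256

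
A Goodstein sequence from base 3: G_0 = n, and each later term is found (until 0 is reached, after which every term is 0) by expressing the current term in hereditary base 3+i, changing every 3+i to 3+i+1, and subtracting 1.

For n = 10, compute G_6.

base 3: 10 = 3^2 + 1; at 4: 4^2 + 1 = 17; next = 16
base 4: 16 = 4^2; at 5: 5^2 = 25; next = 24
base 5: 24 = 4·5 + 4; at 6: 4·6 + 4 = 28; next = 27
base 6: 27 = 4·6 + 3; at 7: 4·7 + 3 = 31; next = 30
base 7: 30 = 4·7 + 2; at 8: 4·8 + 2 = 34; next = 33
base 8: 33 = 4·8 + 1; at 9: 4·9 + 1 = 37; next = 36
base 9: 36 = 4·9; at 10: 4·10 = 40; next = 39

36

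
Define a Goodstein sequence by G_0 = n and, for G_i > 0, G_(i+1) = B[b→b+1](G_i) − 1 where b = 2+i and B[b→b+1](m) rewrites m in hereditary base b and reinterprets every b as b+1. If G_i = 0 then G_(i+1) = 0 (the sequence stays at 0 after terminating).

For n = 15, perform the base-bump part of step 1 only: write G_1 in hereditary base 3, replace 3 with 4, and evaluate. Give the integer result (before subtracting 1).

1284

i=0: 15 = 2^(2 + 1) + 2^2 + 2 + 1 (b=2); 2→3: 3^(3 + 1) + 3^3 + 3 + 1 = 112; 112−1 = 111
i=1: 111 = 3^(3 + 1) + 3^3 + 3 (b=3); 3→4: 4^(4 + 1) + 4^4 + 4 = 1284; 1284−1 = 1283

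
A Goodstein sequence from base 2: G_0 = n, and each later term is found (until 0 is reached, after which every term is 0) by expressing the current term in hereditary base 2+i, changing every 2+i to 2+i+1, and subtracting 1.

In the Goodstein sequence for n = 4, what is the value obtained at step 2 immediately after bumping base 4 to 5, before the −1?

61

base 2: 4 = 2^2; at 3: 3^3 = 27; next = 26
base 3: 26 = 2·3^2 + 2·3 + 2; at 4: 2·4^2 + 2·4 + 2 = 42; next = 41
base 4: 41 = 2·4^2 + 2·4 + 1; at 5: 2·5^2 + 2·5 + 1 = 61; next = 60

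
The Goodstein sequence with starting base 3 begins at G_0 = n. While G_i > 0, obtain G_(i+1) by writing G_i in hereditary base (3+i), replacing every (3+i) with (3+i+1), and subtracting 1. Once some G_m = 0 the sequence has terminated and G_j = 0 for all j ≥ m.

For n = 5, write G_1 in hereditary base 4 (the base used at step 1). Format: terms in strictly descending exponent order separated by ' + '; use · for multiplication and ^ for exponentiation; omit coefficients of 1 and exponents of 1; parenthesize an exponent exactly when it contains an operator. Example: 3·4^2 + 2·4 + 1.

4 + 1

G_0 = 5. HB_3(5) = 3 + 2. Bump = 6. G_1 = 5.
G_1 = 5. HB_4(5) = 4 + 1. Bump = 6. G_2 = 5.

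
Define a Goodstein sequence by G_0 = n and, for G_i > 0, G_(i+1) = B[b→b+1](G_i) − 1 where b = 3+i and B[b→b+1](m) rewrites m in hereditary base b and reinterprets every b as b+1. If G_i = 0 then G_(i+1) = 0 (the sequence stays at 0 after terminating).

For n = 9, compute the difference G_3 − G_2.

2

base 3: 9 = 3^2; at 4: 4^2 = 16; next = 15
base 4: 15 = 3·4 + 3; at 5: 3·5 + 3 = 18; next = 17
base 5: 17 = 3·5 + 2; at 6: 3·6 + 2 = 20; next = 19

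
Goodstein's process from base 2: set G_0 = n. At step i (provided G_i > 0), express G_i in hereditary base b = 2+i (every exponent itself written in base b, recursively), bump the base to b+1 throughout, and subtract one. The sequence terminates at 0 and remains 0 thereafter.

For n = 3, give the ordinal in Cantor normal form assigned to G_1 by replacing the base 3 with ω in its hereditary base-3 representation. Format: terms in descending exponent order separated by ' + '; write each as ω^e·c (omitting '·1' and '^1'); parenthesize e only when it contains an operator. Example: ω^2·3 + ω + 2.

ω

G_0=3  [base 2] 2 + 1  →[2↦3]→  3 + 1 = 4  −1 ⇒ G_1=3
G_1=3  [base 3] 3  →[3↦4]→  4 = 4  −1 ⇒ G_2=3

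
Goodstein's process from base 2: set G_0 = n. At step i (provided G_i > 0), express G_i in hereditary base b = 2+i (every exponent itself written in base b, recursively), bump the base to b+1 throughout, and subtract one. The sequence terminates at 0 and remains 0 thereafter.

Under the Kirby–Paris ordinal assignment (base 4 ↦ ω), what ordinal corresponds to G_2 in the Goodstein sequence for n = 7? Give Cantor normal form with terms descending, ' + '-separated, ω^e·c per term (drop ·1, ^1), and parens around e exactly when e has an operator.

step 0: 7 = 2^2 + 2 + 1; sub 3 for 2: 3^3 + 3 + 1; = 31; G_1 = 31−1 = 30
step 1: 30 = 3^3 + 3; sub 4 for 3: 4^4 + 4; = 260; G_2 = 260−1 = 259
step 2: 259 = 4^4 + 3; sub 5 for 4: 5^5 + 3; = 3128; G_3 = 3128−1 = 3127

ω^ω + 3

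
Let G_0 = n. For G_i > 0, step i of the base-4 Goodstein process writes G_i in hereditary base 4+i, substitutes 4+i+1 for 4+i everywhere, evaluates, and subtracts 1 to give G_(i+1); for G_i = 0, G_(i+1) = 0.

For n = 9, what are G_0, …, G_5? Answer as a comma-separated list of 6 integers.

i=0: 9 = 2·4 + 1 (b=4); 4→5: 2·5 + 1 = 11; 11−1 = 10
i=1: 10 = 2·5 (b=5); 5→6: 2·6 = 12; 12−1 = 11
i=2: 11 = 6 + 5 (b=6); 6→7: 7 + 5 = 12; 12−1 = 11
i=3: 11 = 7 + 4 (b=7); 7→8: 8 + 4 = 12; 12−1 = 11
i=4: 11 = 8 + 3 (b=8); 8→9: 9 + 3 = 12; 12−1 = 11

9, 10, 11, 11, 11, 11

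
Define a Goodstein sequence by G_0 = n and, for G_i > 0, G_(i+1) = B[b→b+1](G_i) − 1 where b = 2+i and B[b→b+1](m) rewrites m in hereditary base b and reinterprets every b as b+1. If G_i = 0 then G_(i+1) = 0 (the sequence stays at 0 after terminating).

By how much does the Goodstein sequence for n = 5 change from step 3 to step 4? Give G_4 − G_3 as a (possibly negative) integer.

308

G_0=5  [base 2] 2^2 + 1  →[2↦3]→  3^3 + 1 = 28  −1 ⇒ G_1=27
G_1=27  [base 3] 3^3  →[3↦4]→  4^4 = 256  −1 ⇒ G_2=255
G_2=255  [base 4] 3·4^3 + 3·4^2 + 3·4 + 3  →[4↦5]→  3·5^3 + 3·5^2 + 3·5 + 3 = 468  −1 ⇒ G_3=467
G_3=467  [base 5] 3·5^3 + 3·5^2 + 3·5 + 2  →[5↦6]→  3·6^3 + 3·6^2 + 3·6 + 2 = 776  −1 ⇒ G_4=775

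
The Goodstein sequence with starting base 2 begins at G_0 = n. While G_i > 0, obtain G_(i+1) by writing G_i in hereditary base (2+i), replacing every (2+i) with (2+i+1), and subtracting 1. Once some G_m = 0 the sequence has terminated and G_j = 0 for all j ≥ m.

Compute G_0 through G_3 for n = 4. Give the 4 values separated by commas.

4, 26, 41, 60

base 2: 4 = 2^2; at 3: 3^3 = 27; next = 26
base 3: 26 = 2·3^2 + 2·3 + 2; at 4: 2·4^2 + 2·4 + 2 = 42; next = 41
base 4: 41 = 2·4^2 + 2·4 + 1; at 5: 2·5^2 + 2·5 + 1 = 61; next = 60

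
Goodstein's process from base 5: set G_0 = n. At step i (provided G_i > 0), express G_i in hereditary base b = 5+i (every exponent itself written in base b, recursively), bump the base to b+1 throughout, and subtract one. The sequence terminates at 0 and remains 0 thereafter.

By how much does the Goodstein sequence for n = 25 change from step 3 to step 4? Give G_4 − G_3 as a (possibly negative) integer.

step 0: 25 = 5^2; sub 6 for 5: 6^2; = 36; G_1 = 36−1 = 35
step 1: 35 = 5·6 + 5; sub 7 for 6: 5·7 + 5; = 40; G_2 = 40−1 = 39
step 2: 39 = 5·7 + 4; sub 8 for 7: 5·8 + 4; = 44; G_3 = 44−1 = 43
step 3: 43 = 5·8 + 3; sub 9 for 8: 5·9 + 3; = 48; G_4 = 48−1 = 47

4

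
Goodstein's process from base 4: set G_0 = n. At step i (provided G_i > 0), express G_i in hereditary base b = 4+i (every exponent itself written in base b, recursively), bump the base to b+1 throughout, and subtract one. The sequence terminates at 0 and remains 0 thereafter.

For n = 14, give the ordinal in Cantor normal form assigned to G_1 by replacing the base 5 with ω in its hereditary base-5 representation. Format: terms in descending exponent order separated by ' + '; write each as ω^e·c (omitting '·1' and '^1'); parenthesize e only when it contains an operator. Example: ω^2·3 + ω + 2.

ω·3 + 1

i=0: 14 = 3·4 + 2 (b=4); 4→5: 3·5 + 2 = 17; 17−1 = 16
i=1: 16 = 3·5 + 1 (b=5); 5→6: 3·6 + 1 = 19; 19−1 = 18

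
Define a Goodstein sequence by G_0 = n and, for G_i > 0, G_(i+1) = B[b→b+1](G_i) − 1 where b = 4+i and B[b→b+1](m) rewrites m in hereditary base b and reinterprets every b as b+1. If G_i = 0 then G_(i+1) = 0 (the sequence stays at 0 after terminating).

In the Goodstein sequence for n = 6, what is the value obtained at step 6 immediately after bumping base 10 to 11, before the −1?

[0] 6 ≡ 4 + 2 (base 4). Lift 5: 7. −1: 6.
[1] 6 ≡ 5 + 1 (base 5). Lift 6: 7. −1: 6.
[2] 6 ≡ 6 (base 6). Lift 7: 7. −1: 6.
[3] 6 ≡ 6 (base 7). Lift 8: 6. −1: 5.
[4] 5 ≡ 5 (base 8). Lift 9: 5. −1: 4.
[5] 4 ≡ 4 (base 9). Lift 10: 4. −1: 3.
[6] 3 ≡ 3 (base 10). Lift 11: 3. −1: 2.

3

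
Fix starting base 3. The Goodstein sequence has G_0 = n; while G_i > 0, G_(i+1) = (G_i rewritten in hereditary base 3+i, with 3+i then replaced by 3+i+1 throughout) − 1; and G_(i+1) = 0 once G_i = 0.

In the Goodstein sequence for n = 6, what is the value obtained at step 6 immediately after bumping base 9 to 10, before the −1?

base 3: 6 = 2·3; at 4: 2·4 = 8; next = 7
base 4: 7 = 4 + 3; at 5: 5 + 3 = 8; next = 7
base 5: 7 = 5 + 2; at 6: 6 + 2 = 8; next = 7
base 6: 7 = 6 + 1; at 7: 7 + 1 = 8; next = 7
base 7: 7 = 7; at 8: 8 = 8; next = 7
base 8: 7 = 7; at 9: 7 = 7; next = 6

6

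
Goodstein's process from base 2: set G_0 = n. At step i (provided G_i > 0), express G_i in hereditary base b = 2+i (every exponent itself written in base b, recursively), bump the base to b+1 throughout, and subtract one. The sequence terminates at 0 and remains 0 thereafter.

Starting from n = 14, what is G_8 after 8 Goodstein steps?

[0] 14 ≡ 2^(2 + 1) + 2^2 + 2 (base 2). Lift 3: 111. −1: 110.
[1] 110 ≡ 3^(3 + 1) + 3^3 + 2 (base 3). Lift 4: 1282. −1: 1281.
[2] 1281 ≡ 4^(4 + 1) + 4^4 + 1 (base 4). Lift 5: 18751. −1: 18750.
[3] 18750 ≡ 5^(5 + 1) + 5^5 (base 5). Lift 6: 326592. −1: 326591.
[4] 326591 ≡ 6^(6 + 1) + 5·6^5 + 5·6^4 + 5·6^3 + 5·6^2 + 5·6 + 5 (base 6). Lift 7: 5862841. −1: 5862840.
[5] 5862840 ≡ 7^(7 + 1) + 5·7^5 + 5·7^4 + 5·7^3 + 5·7^2 + 5·7 + 4 (base 7). Lift 8: 134404972. −1: 134404971.
[6] 134404971 ≡ 8^(8 + 1) + 5·8^5 + 5·8^4 + 5·8^3 + 5·8^2 + 5·8 + 3 (base 8). Lift 9: 3487116549. −1: 3487116548.
[7] 3487116548 ≡ 9^(9 + 1) + 5·9^5 + 5·9^4 + 5·9^3 + 5·9^2 + 5·9 + 2 (base 9). Lift 10: 100000555552. −1: 100000555551.
[8] 100000555551 ≡ 10^(10 + 1) + 5·10^5 + 5·10^4 + 5·10^3 + 5·10^2 + 5·10 + 1 (base 10). Lift 11: 3138429262497. −1: 3138429262496.

100000555551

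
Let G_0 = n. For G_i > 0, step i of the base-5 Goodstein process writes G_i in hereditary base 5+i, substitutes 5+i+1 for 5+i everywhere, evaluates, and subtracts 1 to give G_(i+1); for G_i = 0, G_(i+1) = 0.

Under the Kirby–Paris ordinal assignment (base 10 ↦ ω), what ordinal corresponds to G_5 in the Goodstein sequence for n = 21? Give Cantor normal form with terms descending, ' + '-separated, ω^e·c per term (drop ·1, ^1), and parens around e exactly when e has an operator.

base 5: 21 = 4·5 + 1; at 6: 4·6 + 1 = 25; next = 24
base 6: 24 = 4·6; at 7: 4·7 = 28; next = 27
base 7: 27 = 3·7 + 6; at 8: 3·8 + 6 = 30; next = 29
base 8: 29 = 3·8 + 5; at 9: 3·9 + 5 = 32; next = 31
base 9: 31 = 3·9 + 4; at 10: 3·10 + 4 = 34; next = 33
base 10: 33 = 3·10 + 3; at 11: 3·11 + 3 = 36; next = 35

ω·3 + 3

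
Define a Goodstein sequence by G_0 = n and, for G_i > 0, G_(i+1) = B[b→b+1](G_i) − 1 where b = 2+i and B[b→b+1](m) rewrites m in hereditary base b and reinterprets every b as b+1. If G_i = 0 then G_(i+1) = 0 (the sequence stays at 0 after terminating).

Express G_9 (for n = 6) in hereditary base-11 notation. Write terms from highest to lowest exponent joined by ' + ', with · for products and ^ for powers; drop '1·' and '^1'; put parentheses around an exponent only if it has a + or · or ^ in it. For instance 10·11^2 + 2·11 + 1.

5·11^5 + 5·11^4 + 5·11^3 + 5·11^2 + 5·11

(0) 6|_2 = 2^2 + 2 ↦ 3^3 + 3|_3 = 30 ⇒ 29
(1) 29|_3 = 3^3 + 2 ↦ 4^4 + 2|_4 = 258 ⇒ 257
(2) 257|_4 = 4^4 + 1 ↦ 5^5 + 1|_5 = 3126 ⇒ 3125
(3) 3125|_5 = 5^5 ↦ 6^6|_6 = 46656 ⇒ 46655
(4) 46655|_6 = 5·6^5 + 5·6^4 + 5·6^3 + 5·6^2 + 5·6 + 5 ↦ 5·7^5 + 5·7^4 + 5·7^3 + 5·7^2 + 5·7 + 5|_7 = 98040 ⇒ 98039
(5) 98039|_7 = 5·7^5 + 5·7^4 + 5·7^3 + 5·7^2 + 5·7 + 4 ↦ 5·8^5 + 5·8^4 + 5·8^3 + 5·8^2 + 5·8 + 4|_8 = 187244 ⇒ 187243
(6) 187243|_8 = 5·8^5 + 5·8^4 + 5·8^3 + 5·8^2 + 5·8 + 3 ↦ 5·9^5 + 5·9^4 + 5·9^3 + 5·9^2 + 5·9 + 3|_9 = 332148 ⇒ 332147
(7) 332147|_9 = 5·9^5 + 5·9^4 + 5·9^3 + 5·9^2 + 5·9 + 2 ↦ 5·10^5 + 5·10^4 + 5·10^3 + 5·10^2 + 5·10 + 2|_10 = 555552 ⇒ 555551
(8) 555551|_10 = 5·10^5 + 5·10^4 + 5·10^3 + 5·10^2 + 5·10 + 1 ↦ 5·11^5 + 5·11^4 + 5·11^3 + 5·11^2 + 5·11 + 1|_11 = 885776 ⇒ 885775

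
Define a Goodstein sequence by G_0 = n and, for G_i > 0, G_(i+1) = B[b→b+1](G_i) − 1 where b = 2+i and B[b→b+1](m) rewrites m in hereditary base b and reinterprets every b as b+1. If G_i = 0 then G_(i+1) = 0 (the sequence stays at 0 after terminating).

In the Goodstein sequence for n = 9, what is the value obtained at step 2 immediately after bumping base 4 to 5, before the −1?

9843

G_0=9  [base 2] 2^(2 + 1) + 1  →[2↦3]→  3^(3 + 1) + 1 = 82  −1 ⇒ G_1=81
G_1=81  [base 3] 3^(3 + 1)  →[3↦4]→  4^(4 + 1) = 1024  −1 ⇒ G_2=1023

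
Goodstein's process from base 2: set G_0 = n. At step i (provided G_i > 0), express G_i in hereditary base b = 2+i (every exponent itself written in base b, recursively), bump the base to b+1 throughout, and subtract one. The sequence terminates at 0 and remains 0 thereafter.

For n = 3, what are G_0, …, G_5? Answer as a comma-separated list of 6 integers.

i=0: 3 = 2 + 1 (b=2); 2→3: 3 + 1 = 4; 4−1 = 3
i=1: 3 = 3 (b=3); 3→4: 4 = 4; 4−1 = 3
i=2: 3 = 3 (b=4); 4→5: 3 = 3; 3−1 = 2
i=3: 2 = 2 (b=5); 5→6: 2 = 2; 2−1 = 1
i=4: 1 = 1 (b=6); 6→7: 1 = 1; 1−1 = 0

3, 3, 3, 2, 1, 0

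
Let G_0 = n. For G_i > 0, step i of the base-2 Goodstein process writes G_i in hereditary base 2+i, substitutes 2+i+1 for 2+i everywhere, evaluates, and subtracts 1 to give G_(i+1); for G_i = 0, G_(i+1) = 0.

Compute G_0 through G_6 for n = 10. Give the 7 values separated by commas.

10, 83, 1025, 15625, 279935, 4215754, 84073323

(0) 10|_2 = 2^(2 + 1) + 2 ↦ 3^(3 + 1) + 3|_3 = 84 ⇒ 83
(1) 83|_3 = 3^(3 + 1) + 2 ↦ 4^(4 + 1) + 2|_4 = 1026 ⇒ 1025
(2) 1025|_4 = 4^(4 + 1) + 1 ↦ 5^(5 + 1) + 1|_5 = 15626 ⇒ 15625
(3) 15625|_5 = 5^(5 + 1) ↦ 6^(6 + 1)|_6 = 279936 ⇒ 279935
(4) 279935|_6 = 5·6^6 + 5·6^5 + 5·6^4 + 5·6^3 + 5·6^2 + 5·6 + 5 ↦ 5·7^7 + 5·7^5 + 5·7^4 + 5·7^3 + 5·7^2 + 5·7 + 5|_7 = 4215755 ⇒ 4215754
(5) 4215754|_7 = 5·7^7 + 5·7^5 + 5·7^4 + 5·7^3 + 5·7^2 + 5·7 + 4 ↦ 5·8^8 + 5·8^5 + 5·8^4 + 5·8^3 + 5·8^2 + 5·8 + 4|_8 = 84073324 ⇒ 84073323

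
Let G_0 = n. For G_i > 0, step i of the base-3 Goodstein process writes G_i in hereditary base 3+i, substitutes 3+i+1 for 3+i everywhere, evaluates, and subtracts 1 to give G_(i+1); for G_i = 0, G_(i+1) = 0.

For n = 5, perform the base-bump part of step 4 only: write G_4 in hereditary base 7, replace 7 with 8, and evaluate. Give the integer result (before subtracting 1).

base 3: 5 = 3 + 2; at 4: 4 + 2 = 6; next = 5
base 4: 5 = 4 + 1; at 5: 5 + 1 = 6; next = 5
base 5: 5 = 5; at 6: 6 = 6; next = 5
base 6: 5 = 5; at 7: 5 = 5; next = 4

4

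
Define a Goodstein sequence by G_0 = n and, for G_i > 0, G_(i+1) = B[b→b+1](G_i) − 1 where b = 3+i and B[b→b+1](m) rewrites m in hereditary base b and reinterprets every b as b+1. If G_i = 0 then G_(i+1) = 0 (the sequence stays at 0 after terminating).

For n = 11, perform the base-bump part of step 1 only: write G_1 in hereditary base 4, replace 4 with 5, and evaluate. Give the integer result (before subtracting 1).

11 —HB3→ 3^2 + 2 —bump→ 4^2 + 2 = 18 —(−1)→ 17
17 —HB4→ 4^2 + 1 —bump→ 5^2 + 1 = 26 —(−1)→ 25

26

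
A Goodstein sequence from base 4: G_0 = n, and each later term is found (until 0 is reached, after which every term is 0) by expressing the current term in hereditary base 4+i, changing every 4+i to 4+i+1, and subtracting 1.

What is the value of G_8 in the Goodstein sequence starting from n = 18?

73

step 0: 18 = 4^2 + 2; sub 5 for 4: 5^2 + 2; = 27; G_1 = 27−1 = 26
step 1: 26 = 5^2 + 1; sub 6 for 5: 6^2 + 1; = 37; G_2 = 37−1 = 36
step 2: 36 = 6^2; sub 7 for 6: 7^2; = 49; G_3 = 49−1 = 48
step 3: 48 = 6·7 + 6; sub 8 for 7: 6·8 + 6; = 54; G_4 = 54−1 = 53
step 4: 53 = 6·8 + 5; sub 9 for 8: 6·9 + 5; = 59; G_5 = 59−1 = 58
step 5: 58 = 6·9 + 4; sub 10 for 9: 6·10 + 4; = 64; G_6 = 64−1 = 63
step 6: 63 = 6·10 + 3; sub 11 for 10: 6·11 + 3; = 69; G_7 = 69−1 = 68
step 7: 68 = 6·11 + 2; sub 12 for 11: 6·12 + 2; = 74; G_8 = 74−1 = 73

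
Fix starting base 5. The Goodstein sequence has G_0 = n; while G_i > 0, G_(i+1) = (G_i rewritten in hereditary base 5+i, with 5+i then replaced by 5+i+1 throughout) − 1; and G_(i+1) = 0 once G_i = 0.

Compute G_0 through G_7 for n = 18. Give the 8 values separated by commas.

18 —HB5→ 3·5 + 3 —bump→ 3·6 + 3 = 21 —(−1)→ 20
20 —HB6→ 3·6 + 2 —bump→ 3·7 + 2 = 23 —(−1)→ 22
22 —HB7→ 3·7 + 1 —bump→ 3·8 + 1 = 25 —(−1)→ 24
24 —HB8→ 3·8 —bump→ 3·9 = 27 —(−1)→ 26
26 —HB9→ 2·9 + 8 —bump→ 2·10 + 8 = 28 —(−1)→ 27
27 —HB10→ 2·10 + 7 —bump→ 2·11 + 7 = 29 —(−1)→ 28
28 —HB11→ 2·11 + 6 —bump→ 2·12 + 6 = 30 —(−1)→ 29

18, 20, 22, 24, 26, 27, 28, 29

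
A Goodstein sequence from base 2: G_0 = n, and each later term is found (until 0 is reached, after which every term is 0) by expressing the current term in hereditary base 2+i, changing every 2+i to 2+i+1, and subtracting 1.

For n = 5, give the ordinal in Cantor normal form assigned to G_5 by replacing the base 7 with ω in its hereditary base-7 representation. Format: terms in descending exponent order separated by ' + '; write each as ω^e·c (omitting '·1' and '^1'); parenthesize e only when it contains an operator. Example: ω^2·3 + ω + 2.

ω^3·3 + ω^2·3 + ω·3

[0] 5 ≡ 2^2 + 1 (base 2). Lift 3: 28. −1: 27.
[1] 27 ≡ 3^3 (base 3). Lift 4: 256. −1: 255.
[2] 255 ≡ 3·4^3 + 3·4^2 + 3·4 + 3 (base 4). Lift 5: 468. −1: 467.
[3] 467 ≡ 3·5^3 + 3·5^2 + 3·5 + 2 (base 5). Lift 6: 776. −1: 775.
[4] 775 ≡ 3·6^3 + 3·6^2 + 3·6 + 1 (base 6). Lift 7: 1198. −1: 1197.
[5] 1197 ≡ 3·7^3 + 3·7^2 + 3·7 (base 7). Lift 8: 1752. −1: 1751.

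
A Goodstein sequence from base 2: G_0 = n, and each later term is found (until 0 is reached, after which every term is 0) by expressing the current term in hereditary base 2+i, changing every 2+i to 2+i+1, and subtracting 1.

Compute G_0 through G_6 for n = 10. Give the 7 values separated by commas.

G_0=10  [base 2] 2^(2 + 1) + 2  →[2↦3]→  3^(3 + 1) + 3 = 84  −1 ⇒ G_1=83
G_1=83  [base 3] 3^(3 + 1) + 2  →[3↦4]→  4^(4 + 1) + 2 = 1026  −1 ⇒ G_2=1025
G_2=1025  [base 4] 4^(4 + 1) + 1  →[4↦5]→  5^(5 + 1) + 1 = 15626  −1 ⇒ G_3=15625
G_3=15625  [base 5] 5^(5 + 1)  →[5↦6]→  6^(6 + 1) = 279936  −1 ⇒ G_4=279935
G_4=279935  [base 6] 5·6^6 + 5·6^5 + 5·6^4 + 5·6^3 + 5·6^2 + 5·6 + 5  →[6↦7]→  5·7^7 + 5·7^5 + 5·7^4 + 5·7^3 + 5·7^2 + 5·7 + 5 = 4215755  −1 ⇒ G_5=4215754
G_5=4215754  [base 7] 5·7^7 + 5·7^5 + 5·7^4 + 5·7^3 + 5·7^2 + 5·7 + 4  →[7↦8]→  5·8^8 + 5·8^5 + 5·8^4 + 5·8^3 + 5·8^2 + 5·8 + 4 = 84073324  −1 ⇒ G_6=84073323

10, 83, 1025, 15625, 279935, 4215754, 84073323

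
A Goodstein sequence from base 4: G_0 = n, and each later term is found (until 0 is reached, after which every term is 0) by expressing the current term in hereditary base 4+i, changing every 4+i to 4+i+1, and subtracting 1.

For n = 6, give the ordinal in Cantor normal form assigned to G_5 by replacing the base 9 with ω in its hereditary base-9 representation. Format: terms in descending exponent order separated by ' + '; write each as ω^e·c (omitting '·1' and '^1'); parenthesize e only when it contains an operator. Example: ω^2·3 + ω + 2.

4

6 —HB4→ 4 + 2 —bump→ 5 + 2 = 7 —(−1)→ 6
6 —HB5→ 5 + 1 —bump→ 6 + 1 = 7 —(−1)→ 6
6 —HB6→ 6 —bump→ 7 = 7 —(−1)→ 6
6 —HB7→ 6 —bump→ 6 = 6 —(−1)→ 5
5 —HB8→ 5 —bump→ 5 = 5 —(−1)→ 4
4 —HB9→ 4 —bump→ 4 = 4 —(−1)→ 3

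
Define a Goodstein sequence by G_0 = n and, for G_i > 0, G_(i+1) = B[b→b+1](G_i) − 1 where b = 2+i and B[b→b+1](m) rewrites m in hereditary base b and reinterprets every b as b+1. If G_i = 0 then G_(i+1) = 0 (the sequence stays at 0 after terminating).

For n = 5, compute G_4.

775

(0) 5|_2 = 2^2 + 1 ↦ 3^3 + 1|_3 = 28 ⇒ 27
(1) 27|_3 = 3^3 ↦ 4^4|_4 = 256 ⇒ 255
(2) 255|_4 = 3·4^3 + 3·4^2 + 3·4 + 3 ↦ 3·5^3 + 3·5^2 + 3·5 + 3|_5 = 468 ⇒ 467
(3) 467|_5 = 3·5^3 + 3·5^2 + 3·5 + 2 ↦ 3·6^3 + 3·6^2 + 3·6 + 2|_6 = 776 ⇒ 775
(4) 775|_6 = 3·6^3 + 3·6^2 + 3·6 + 1 ↦ 3·7^3 + 3·7^2 + 3·7 + 1|_7 = 1198 ⇒ 1197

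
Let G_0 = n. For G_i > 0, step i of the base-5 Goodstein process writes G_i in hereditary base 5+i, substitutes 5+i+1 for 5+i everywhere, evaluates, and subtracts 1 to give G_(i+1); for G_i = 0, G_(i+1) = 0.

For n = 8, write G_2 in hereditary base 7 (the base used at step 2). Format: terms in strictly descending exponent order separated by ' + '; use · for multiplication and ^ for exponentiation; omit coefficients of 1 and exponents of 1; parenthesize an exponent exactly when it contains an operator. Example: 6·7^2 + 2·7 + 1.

(0) 8|_5 = 5 + 3 ↦ 6 + 3|_6 = 9 ⇒ 8
(1) 8|_6 = 6 + 2 ↦ 7 + 2|_7 = 9 ⇒ 8
(2) 8|_7 = 7 + 1 ↦ 8 + 1|_8 = 9 ⇒ 8

7 + 1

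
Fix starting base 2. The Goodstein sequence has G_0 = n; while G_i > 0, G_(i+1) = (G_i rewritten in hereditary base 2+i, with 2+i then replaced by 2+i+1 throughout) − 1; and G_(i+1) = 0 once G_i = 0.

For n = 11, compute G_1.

G_0=11  [base 2] 2^(2 + 1) + 2 + 1  →[2↦3]→  3^(3 + 1) + 3 + 1 = 85  −1 ⇒ G_1=84
G_1=84  [base 3] 3^(3 + 1) + 3  →[3↦4]→  4^(4 + 1) + 4 = 1028  −1 ⇒ G_2=1027

84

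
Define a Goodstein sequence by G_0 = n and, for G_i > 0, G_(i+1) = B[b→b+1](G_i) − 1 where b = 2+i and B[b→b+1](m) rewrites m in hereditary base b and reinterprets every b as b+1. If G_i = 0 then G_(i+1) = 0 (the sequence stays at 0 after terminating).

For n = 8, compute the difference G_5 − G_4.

step 0: 8 = 2^(2 + 1); sub 3 for 2: 3^(3 + 1); = 81; G_1 = 81−1 = 80
step 1: 80 = 2·3^3 + 2·3^2 + 2·3 + 2; sub 4 for 3: 2·4^4 + 2·4^2 + 2·4 + 2; = 554; G_2 = 554−1 = 553
step 2: 553 = 2·4^4 + 2·4^2 + 2·4 + 1; sub 5 for 4: 2·5^5 + 2·5^2 + 2·5 + 1; = 6311; G_3 = 6311−1 = 6310
step 3: 6310 = 2·5^5 + 2·5^2 + 2·5; sub 6 for 5: 2·6^6 + 2·6^2 + 2·6; = 93396; G_4 = 93396−1 = 93395
step 4: 93395 = 2·6^6 + 2·6^2 + 6 + 5; sub 7 for 6: 2·7^7 + 2·7^2 + 7 + 5; = 1647196; G_5 = 1647196−1 = 1647195

1553800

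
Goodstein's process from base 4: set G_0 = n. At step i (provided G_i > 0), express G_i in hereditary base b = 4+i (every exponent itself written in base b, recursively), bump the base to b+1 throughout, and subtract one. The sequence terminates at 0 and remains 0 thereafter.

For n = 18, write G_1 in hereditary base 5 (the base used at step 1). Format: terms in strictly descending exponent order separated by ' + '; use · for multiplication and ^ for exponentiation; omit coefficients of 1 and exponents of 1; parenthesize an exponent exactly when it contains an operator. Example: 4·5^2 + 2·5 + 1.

G_0 = 18. HB_4(18) = 4^2 + 2. Bump = 27. G_1 = 26.
G_1 = 26. HB_5(26) = 5^2 + 1. Bump = 37. G_2 = 36.

5^2 + 1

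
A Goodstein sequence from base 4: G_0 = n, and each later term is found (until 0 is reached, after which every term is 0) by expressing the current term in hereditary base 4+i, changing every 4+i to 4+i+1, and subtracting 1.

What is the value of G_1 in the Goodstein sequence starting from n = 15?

17

i=0: 15 = 3·4 + 3 (b=4); 4→5: 3·5 + 3 = 18; 18−1 = 17
i=1: 17 = 3·5 + 2 (b=5); 5→6: 3·6 + 2 = 20; 20−1 = 19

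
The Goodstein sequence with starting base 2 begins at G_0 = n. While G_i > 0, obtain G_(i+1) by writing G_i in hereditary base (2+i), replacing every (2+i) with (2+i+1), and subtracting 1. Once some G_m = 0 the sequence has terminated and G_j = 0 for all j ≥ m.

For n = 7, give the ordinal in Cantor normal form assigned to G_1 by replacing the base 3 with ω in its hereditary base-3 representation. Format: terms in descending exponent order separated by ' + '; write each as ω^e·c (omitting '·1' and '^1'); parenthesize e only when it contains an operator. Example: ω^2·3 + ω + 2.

step 0: 7 = 2^2 + 2 + 1; sub 3 for 2: 3^3 + 3 + 1; = 31; G_1 = 31−1 = 30
step 1: 30 = 3^3 + 3; sub 4 for 3: 4^4 + 4; = 260; G_2 = 260−1 = 259

ω^ω + ω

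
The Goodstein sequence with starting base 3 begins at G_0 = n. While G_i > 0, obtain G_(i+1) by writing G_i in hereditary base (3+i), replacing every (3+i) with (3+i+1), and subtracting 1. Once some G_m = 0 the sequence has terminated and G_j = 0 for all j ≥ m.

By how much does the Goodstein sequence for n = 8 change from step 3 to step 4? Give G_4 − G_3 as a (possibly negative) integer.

i=0: 8 = 2·3 + 2 (b=3); 3→4: 2·4 + 2 = 10; 10−1 = 9
i=1: 9 = 2·4 + 1 (b=4); 4→5: 2·5 + 1 = 11; 11−1 = 10
i=2: 10 = 2·5 (b=5); 5→6: 2·6 = 12; 12−1 = 11
i=3: 11 = 6 + 5 (b=6); 6→7: 7 + 5 = 12; 12−1 = 11

0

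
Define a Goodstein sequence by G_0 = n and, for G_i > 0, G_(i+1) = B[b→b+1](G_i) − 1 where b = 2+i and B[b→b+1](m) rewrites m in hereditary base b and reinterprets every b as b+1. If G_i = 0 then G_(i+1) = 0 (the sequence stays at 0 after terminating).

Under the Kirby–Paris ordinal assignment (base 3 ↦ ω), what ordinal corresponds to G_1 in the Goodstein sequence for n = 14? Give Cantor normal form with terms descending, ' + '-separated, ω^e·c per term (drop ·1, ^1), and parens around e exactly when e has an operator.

G_0=14  [base 2] 2^(2 + 1) + 2^2 + 2  →[2↦3]→  3^(3 + 1) + 3^3 + 3 = 111  −1 ⇒ G_1=110
G_1=110  [base 3] 3^(3 + 1) + 3^3 + 2  →[3↦4]→  4^(4 + 1) + 4^4 + 2 = 1282  −1 ⇒ G_2=1281

ω^(ω + 1) + ω^ω + 2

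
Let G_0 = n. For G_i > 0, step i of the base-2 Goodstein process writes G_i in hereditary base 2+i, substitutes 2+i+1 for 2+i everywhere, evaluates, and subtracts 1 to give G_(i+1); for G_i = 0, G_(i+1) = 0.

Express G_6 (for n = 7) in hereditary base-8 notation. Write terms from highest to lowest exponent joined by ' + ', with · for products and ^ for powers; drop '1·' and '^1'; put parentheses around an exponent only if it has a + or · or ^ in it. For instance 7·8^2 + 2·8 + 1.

7·8^7 + 7·8^6 + 7·8^5 + 7·8^4 + 7·8^3 + 7·8^2 + 7·8 + 7

7 —HB2→ 2^2 + 2 + 1 —bump→ 3^3 + 3 + 1 = 31 —(−1)→ 30
30 —HB3→ 3^3 + 3 —bump→ 4^4 + 4 = 260 —(−1)→ 259
259 —HB4→ 4^4 + 3 —bump→ 5^5 + 3 = 3128 —(−1)→ 3127
3127 —HB5→ 5^5 + 2 —bump→ 6^6 + 2 = 46658 —(−1)→ 46657
46657 —HB6→ 6^6 + 1 —bump→ 7^7 + 1 = 823544 —(−1)→ 823543
823543 —HB7→ 7^7 —bump→ 8^8 = 16777216 —(−1)→ 16777215
16777215 —HB8→ 7·8^7 + 7·8^6 + 7·8^5 + 7·8^4 + 7·8^3 + 7·8^2 + 7·8 + 7 —bump→ 7·9^7 + 7·9^6 + 7·9^5 + 7·9^4 + 7·9^3 + 7·9^2 + 7·9 + 7 = 37665880 —(−1)→ 37665879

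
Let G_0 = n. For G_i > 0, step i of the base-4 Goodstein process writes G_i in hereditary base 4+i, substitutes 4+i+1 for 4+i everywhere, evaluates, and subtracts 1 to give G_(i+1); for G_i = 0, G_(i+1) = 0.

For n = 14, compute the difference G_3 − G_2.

14 —HB4→ 3·4 + 2 —bump→ 3·5 + 2 = 17 —(−1)→ 16
16 —HB5→ 3·5 + 1 —bump→ 3·6 + 1 = 19 —(−1)→ 18
18 —HB6→ 3·6 —bump→ 3·7 = 21 —(−1)→ 20

2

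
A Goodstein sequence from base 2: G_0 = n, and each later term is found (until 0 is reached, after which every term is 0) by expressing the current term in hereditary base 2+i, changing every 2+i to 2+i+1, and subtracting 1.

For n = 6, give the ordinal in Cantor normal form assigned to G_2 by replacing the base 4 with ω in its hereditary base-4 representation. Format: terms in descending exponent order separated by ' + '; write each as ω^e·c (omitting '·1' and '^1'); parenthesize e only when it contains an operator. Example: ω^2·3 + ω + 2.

6 —HB2→ 2^2 + 2 —bump→ 3^3 + 3 = 30 —(−1)→ 29
29 —HB3→ 3^3 + 2 —bump→ 4^4 + 2 = 258 —(−1)→ 257
257 —HB4→ 4^4 + 1 —bump→ 5^5 + 1 = 3126 —(−1)→ 3125

ω^ω + 1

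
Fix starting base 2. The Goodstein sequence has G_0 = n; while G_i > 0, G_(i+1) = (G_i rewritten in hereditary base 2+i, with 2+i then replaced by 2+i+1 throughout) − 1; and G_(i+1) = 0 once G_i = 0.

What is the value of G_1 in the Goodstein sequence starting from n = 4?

26

(0) 4|_2 = 2^2 ↦ 3^3|_3 = 27 ⇒ 26
(1) 26|_3 = 2·3^2 + 2·3 + 2 ↦ 2·4^2 + 2·4 + 2|_4 = 42 ⇒ 41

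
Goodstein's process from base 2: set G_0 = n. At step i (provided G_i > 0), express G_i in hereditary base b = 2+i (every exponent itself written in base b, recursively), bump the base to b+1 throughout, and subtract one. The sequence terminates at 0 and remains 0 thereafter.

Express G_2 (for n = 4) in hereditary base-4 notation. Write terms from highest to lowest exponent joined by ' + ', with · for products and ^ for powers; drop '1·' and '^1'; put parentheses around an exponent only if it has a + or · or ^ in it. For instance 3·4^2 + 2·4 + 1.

2·4^2 + 2·4 + 1

i=0: 4 = 2^2 (b=2); 2→3: 3^3 = 27; 27−1 = 26
i=1: 26 = 2·3^2 + 2·3 + 2 (b=3); 3→4: 2·4^2 + 2·4 + 2 = 42; 42−1 = 41
i=2: 41 = 2·4^2 + 2·4 + 1 (b=4); 4→5: 2·5^2 + 2·5 + 1 = 61; 61−1 = 60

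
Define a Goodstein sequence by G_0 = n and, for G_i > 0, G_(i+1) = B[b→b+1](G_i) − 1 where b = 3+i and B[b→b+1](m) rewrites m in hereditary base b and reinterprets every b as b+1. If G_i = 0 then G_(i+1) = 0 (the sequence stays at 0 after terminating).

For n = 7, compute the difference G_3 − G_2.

G_0 = 7. HB_3(7) = 2·3 + 1. Bump = 9. G_1 = 8.
G_1 = 8. HB_4(8) = 2·4. Bump = 10. G_2 = 9.
G_2 = 9. HB_5(9) = 5 + 4. Bump = 10. G_3 = 9.

0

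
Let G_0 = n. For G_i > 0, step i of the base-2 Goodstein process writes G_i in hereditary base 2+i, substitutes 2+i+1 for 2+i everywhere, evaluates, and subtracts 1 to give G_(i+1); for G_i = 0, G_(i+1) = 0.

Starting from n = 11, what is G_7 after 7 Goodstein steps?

step 0: 11 = 2^(2 + 1) + 2 + 1; sub 3 for 2: 3^(3 + 1) + 3 + 1; = 85; G_1 = 85−1 = 84
step 1: 84 = 3^(3 + 1) + 3; sub 4 for 3: 4^(4 + 1) + 4; = 1028; G_2 = 1028−1 = 1027
step 2: 1027 = 4^(4 + 1) + 3; sub 5 for 4: 5^(5 + 1) + 3; = 15628; G_3 = 15628−1 = 15627
step 3: 15627 = 5^(5 + 1) + 2; sub 6 for 5: 6^(6 + 1) + 2; = 279938; G_4 = 279938−1 = 279937
step 4: 279937 = 6^(6 + 1) + 1; sub 7 for 6: 7^(7 + 1) + 1; = 5764802; G_5 = 5764802−1 = 5764801
step 5: 5764801 = 7^(7 + 1); sub 8 for 7: 8^(8 + 1); = 134217728; G_6 = 134217728−1 = 134217727
step 6: 134217727 = 7·8^8 + 7·8^7 + 7·8^6 + 7·8^5 + 7·8^4 + 7·8^3 + 7·8^2 + 7·8 + 7; sub 9 for 8: 7·9^9 + 7·9^7 + 7·9^6 + 7·9^5 + 7·9^4 + 7·9^3 + 7·9^2 + 7·9 + 7; = 2749609303; G_7 = 2749609303−1 = 2749609302

2749609302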